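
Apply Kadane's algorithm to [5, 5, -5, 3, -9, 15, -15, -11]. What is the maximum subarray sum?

Using Kadane's algorithm on [5, 5, -5, 3, -9, 15, -15, -11]:

Scanning through the array:
Position 1 (value 5): max_ending_here = 10, max_so_far = 10
Position 2 (value -5): max_ending_here = 5, max_so_far = 10
Position 3 (value 3): max_ending_here = 8, max_so_far = 10
Position 4 (value -9): max_ending_here = -1, max_so_far = 10
Position 5 (value 15): max_ending_here = 15, max_so_far = 15
Position 6 (value -15): max_ending_here = 0, max_so_far = 15
Position 7 (value -11): max_ending_here = -11, max_so_far = 15

Maximum subarray: [15]
Maximum sum: 15

The maximum subarray is [15] with sum 15. This subarray runs from index 5 to index 5.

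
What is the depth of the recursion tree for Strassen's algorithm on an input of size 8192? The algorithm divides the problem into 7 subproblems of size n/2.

For divide and conquer with division factor 2:

Problem sizes at each level:
Level 0: 8192
Level 1: 4096
Level 2: 2048
Level 3: 1024
Level 4: 512
Level 5: 256
Level 6: 128
Level 7: 64
Level 8: 32
Level 9: 16
Level 10: 8
Level 11: 4
Level 12: 2
Level 13: 1

The root is level 0 and the size-1 base case is level 13 (the tree spans levels 0 through 13, i.e. 14 levels counting the root), so the depth is the number of divisions: log_2(8192) = 13

The recursion tree depth is log_2(8192) = 13. At each level, the problem size is divided by 2, so it takes 13 divisions to reduce to a base case of size 1. The algorithm makes 7 recursive calls at each level.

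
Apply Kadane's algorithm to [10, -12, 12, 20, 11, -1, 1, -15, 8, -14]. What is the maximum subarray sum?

Using Kadane's algorithm on [10, -12, 12, 20, 11, -1, 1, -15, 8, -14]:

Scanning through the array:
Position 1 (value -12): max_ending_here = -2, max_so_far = 10
Position 2 (value 12): max_ending_here = 12, max_so_far = 12
Position 3 (value 20): max_ending_here = 32, max_so_far = 32
Position 4 (value 11): max_ending_here = 43, max_so_far = 43
Position 5 (value -1): max_ending_here = 42, max_so_far = 43
Position 6 (value 1): max_ending_here = 43, max_so_far = 43
Position 7 (value -15): max_ending_here = 28, max_so_far = 43
Position 8 (value 8): max_ending_here = 36, max_so_far = 43
Position 9 (value -14): max_ending_here = 22, max_so_far = 43

Maximum subarray: [12, 20, 11]
Maximum sum: 43

The maximum subarray is [12, 20, 11] with sum 43. This subarray runs from index 2 to index 4.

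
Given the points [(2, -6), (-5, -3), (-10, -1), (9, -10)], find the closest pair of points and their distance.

Computing all pairwise distances among 4 points:

d((2, -6), (-5, -3)) = 7.6158
d((2, -6), (-10, -1)) = 13.0
d((2, -6), (9, -10)) = 8.0623
d((-5, -3), (-10, -1)) = 5.3852 <-- minimum
d((-5, -3), (9, -10)) = 15.6525
d((-10, -1), (9, -10)) = 21.0238

Closest pair: (-5, -3) and (-10, -1) with distance 5.3852

The closest pair is (-5, -3) and (-10, -1) with Euclidean distance 5.3852. For 4 points, brute-force pairwise comparison is shown above. For large n, the divide-and-conquer algorithm (sort by x, recurse on halves, check the dividing strip) achieves O(n log n).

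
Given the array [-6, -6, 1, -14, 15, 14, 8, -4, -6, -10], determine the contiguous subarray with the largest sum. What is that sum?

Using Kadane's algorithm on [-6, -6, 1, -14, 15, 14, 8, -4, -6, -10]:

Scanning through the array:
Position 1 (value -6): max_ending_here = -6, max_so_far = -6
Position 2 (value 1): max_ending_here = 1, max_so_far = 1
Position 3 (value -14): max_ending_here = -13, max_so_far = 1
Position 4 (value 15): max_ending_here = 15, max_so_far = 15
Position 5 (value 14): max_ending_here = 29, max_so_far = 29
Position 6 (value 8): max_ending_here = 37, max_so_far = 37
Position 7 (value -4): max_ending_here = 33, max_so_far = 37
Position 8 (value -6): max_ending_here = 27, max_so_far = 37
Position 9 (value -10): max_ending_here = 17, max_so_far = 37

Maximum subarray: [15, 14, 8]
Maximum sum: 37

The maximum subarray is [15, 14, 8] with sum 37. This subarray runs from index 4 to index 6.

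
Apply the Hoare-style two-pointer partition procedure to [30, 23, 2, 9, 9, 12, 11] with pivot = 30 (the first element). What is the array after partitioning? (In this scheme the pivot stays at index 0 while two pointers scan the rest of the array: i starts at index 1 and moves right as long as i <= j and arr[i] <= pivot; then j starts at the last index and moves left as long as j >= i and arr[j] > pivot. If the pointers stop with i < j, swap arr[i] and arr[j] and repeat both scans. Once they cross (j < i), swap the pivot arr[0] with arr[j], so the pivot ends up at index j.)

Hoare-style two-pointer partition with pivot = 30:

Initial array: [30, 23, 2, 9, 9, 12, 11]

Pointers start at i = 1, j = 6.
i ends at 7, j ends at 6: the pointers have crossed (j < i), so scanning stops.

Swap pivot arr[0] with arr[6] to place pivot at position 6: [11, 23, 2, 9, 9, 12, 30]
Pivot position: 6

After partitioning with pivot 30, the array becomes [11, 23, 2, 9, 9, 12, 30]. The pivot is placed at index 6. All elements to the left of the pivot are <= 30, and all elements to the right are > 30.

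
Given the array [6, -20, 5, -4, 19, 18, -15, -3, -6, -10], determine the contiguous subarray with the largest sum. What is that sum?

Using Kadane's algorithm on [6, -20, 5, -4, 19, 18, -15, -3, -6, -10]:

Scanning through the array:
Position 1 (value -20): max_ending_here = -14, max_so_far = 6
Position 2 (value 5): max_ending_here = 5, max_so_far = 6
Position 3 (value -4): max_ending_here = 1, max_so_far = 6
Position 4 (value 19): max_ending_here = 20, max_so_far = 20
Position 5 (value 18): max_ending_here = 38, max_so_far = 38
Position 6 (value -15): max_ending_here = 23, max_so_far = 38
Position 7 (value -3): max_ending_here = 20, max_so_far = 38
Position 8 (value -6): max_ending_here = 14, max_so_far = 38
Position 9 (value -10): max_ending_here = 4, max_so_far = 38

Maximum subarray: [5, -4, 19, 18]
Maximum sum: 38

The maximum subarray is [5, -4, 19, 18] with sum 38. This subarray runs from index 2 to index 5.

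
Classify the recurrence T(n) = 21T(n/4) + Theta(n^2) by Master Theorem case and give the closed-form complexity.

Master Theorem for T(n) = 21T(n/4) + O(n^2):

a = 21, b = 4, c = 2
log_b(a) = log_4(21) = 2.1962

Case 1: c = 2 < log_4(21) = 2.1962
T(n) = O(n^(log_4 21))

For T(n) = 21T(n/4) + O(n^2): log_4(21) = 2.1962. This is Case 1 of the Master Theorem (c < log_b(a), work dominated by leaves), giving O(n^(log_4 21)).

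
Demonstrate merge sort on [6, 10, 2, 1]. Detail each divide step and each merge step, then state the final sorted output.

Merge sort trace:

Split: [6, 10, 2, 1] -> [6, 10] and [2, 1]
  Split: [6, 10] -> [6] and [10]
  Merge: [6] + [10] -> [6, 10]
  Split: [2, 1] -> [2] and [1]
  Merge: [2] + [1] -> [1, 2]
Merge: [6, 10] + [1, 2] -> [1, 2, 6, 10]

Final sorted array: [1, 2, 6, 10]

The merge sort proceeds by recursively splitting the array and merging sorted halves.
After all merges, the sorted array is [1, 2, 6, 10].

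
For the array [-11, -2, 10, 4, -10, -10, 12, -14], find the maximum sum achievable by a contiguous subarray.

Using Kadane's algorithm on [-11, -2, 10, 4, -10, -10, 12, -14]:

Scanning through the array:
Position 1 (value -2): max_ending_here = -2, max_so_far = -2
Position 2 (value 10): max_ending_here = 10, max_so_far = 10
Position 3 (value 4): max_ending_here = 14, max_so_far = 14
Position 4 (value -10): max_ending_here = 4, max_so_far = 14
Position 5 (value -10): max_ending_here = -6, max_so_far = 14
Position 6 (value 12): max_ending_here = 12, max_so_far = 14
Position 7 (value -14): max_ending_here = -2, max_so_far = 14

Maximum subarray: [10, 4]
Maximum sum: 14

The maximum subarray is [10, 4] with sum 14. This subarray runs from index 2 to index 3.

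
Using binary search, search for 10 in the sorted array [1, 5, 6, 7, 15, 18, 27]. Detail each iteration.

Binary search for 10 in [1, 5, 6, 7, 15, 18, 27]:

lo=0, hi=6, mid=3, arr[mid]=7 -> 7 < 10, search right half
lo=4, hi=6, mid=5, arr[mid]=18 -> 18 > 10, search left half
lo=4, hi=4, mid=4, arr[mid]=15 -> 15 > 10, search left half
lo=4 > hi=3, target 10 not found

Binary search determines that 10 is not in the array after 3 comparisons. The search space was exhausted without finding the target.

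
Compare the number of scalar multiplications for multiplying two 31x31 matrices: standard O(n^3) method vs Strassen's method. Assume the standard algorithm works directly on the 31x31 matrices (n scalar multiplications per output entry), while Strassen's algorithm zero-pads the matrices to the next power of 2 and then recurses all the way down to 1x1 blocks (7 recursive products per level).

Matrix multiplication for 31x31 matrices:

Strassen's algorithm requires power-of-2 dimensions. Pad 31x31 to 32x32 (next power of 2).

Standard algorithm: 31^3 = 29791 multiplications
Strassen's algorithm: 7^(log2(32)) = 7^5 = 16807 multiplications
Savings: 29791 - 16807 = 12984 multiplications

Standard: 29791 multiplications (31^3). Strassen: 16807 multiplications (7^5, after padding to 32x32). Strassen reduces 8 recursive multiplications to 7 at each level.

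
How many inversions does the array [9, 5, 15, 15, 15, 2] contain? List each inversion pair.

Finding inversions in [9, 5, 15, 15, 15, 2]:

(0, 1): arr[0]=9 > arr[1]=5
(0, 5): arr[0]=9 > arr[5]=2
(1, 5): arr[1]=5 > arr[5]=2
(2, 5): arr[2]=15 > arr[5]=2
(3, 5): arr[3]=15 > arr[5]=2
(4, 5): arr[4]=15 > arr[5]=2

Total inversions: 6

The array has 6 inversion(s): (0,1), (0,5), (1,5), (2,5), (3,5), (4,5). Each pair (i,j) satisfies i < j and arr[i] > arr[j].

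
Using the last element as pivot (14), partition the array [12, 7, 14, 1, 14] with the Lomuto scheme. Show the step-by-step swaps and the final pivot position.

Lomuto partition with pivot = 14:

Initial array: [12, 7, 14, 1, 14]

arr[0]=12 <= 14: swap with position 0, array becomes [12, 7, 14, 1, 14]
arr[1]=7 <= 14: swap with position 1, array becomes [12, 7, 14, 1, 14]
arr[2]=14 <= 14: swap with position 2, array becomes [12, 7, 14, 1, 14]
arr[3]=1 <= 14: swap with position 3, array becomes [12, 7, 14, 1, 14]

Place pivot at position 4: [12, 7, 14, 1, 14]
Pivot position: 4

After partitioning with pivot 14, the array becomes [12, 7, 14, 1, 14]. The pivot is placed at index 4. All elements to the left of the pivot are <= 14, and all elements to the right are > 14.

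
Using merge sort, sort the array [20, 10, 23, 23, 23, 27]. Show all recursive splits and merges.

Merge sort trace:

Split: [20, 10, 23, 23, 23, 27] -> [20, 10, 23] and [23, 23, 27]
  Split: [20, 10, 23] -> [20] and [10, 23]
    Split: [10, 23] -> [10] and [23]
    Merge: [10] + [23] -> [10, 23]
  Merge: [20] + [10, 23] -> [10, 20, 23]
  Split: [23, 23, 27] -> [23] and [23, 27]
    Split: [23, 27] -> [23] and [27]
    Merge: [23] + [27] -> [23, 27]
  Merge: [23] + [23, 27] -> [23, 23, 27]
Merge: [10, 20, 23] + [23, 23, 27] -> [10, 20, 23, 23, 23, 27]

Final sorted array: [10, 20, 23, 23, 23, 27]

The merge sort proceeds by recursively splitting the array and merging sorted halves.
After all merges, the sorted array is [10, 20, 23, 23, 23, 27].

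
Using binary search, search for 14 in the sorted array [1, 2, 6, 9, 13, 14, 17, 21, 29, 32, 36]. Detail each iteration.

Binary search for 14 in [1, 2, 6, 9, 13, 14, 17, 21, 29, 32, 36]:

lo=0, hi=10, mid=5, arr[mid]=14 -> Found target at index 5!

Binary search finds 14 at index 5 after 1 comparisons. The search repeatedly halves the search space by comparing with the middle element.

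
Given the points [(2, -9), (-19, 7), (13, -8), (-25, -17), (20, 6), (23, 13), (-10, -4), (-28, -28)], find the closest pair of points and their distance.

Computing all pairwise distances among 8 points:

d((2, -9), (-19, 7)) = 26.4008
d((2, -9), (13, -8)) = 11.0454
d((2, -9), (-25, -17)) = 28.1603
d((2, -9), (20, 6)) = 23.4307
d((2, -9), (23, 13)) = 30.4138
d((2, -9), (-10, -4)) = 13.0
d((2, -9), (-28, -28)) = 35.5106
d((-19, 7), (13, -8)) = 35.3412
d((-19, 7), (-25, -17)) = 24.7386
d((-19, 7), (20, 6)) = 39.0128
d((-19, 7), (23, 13)) = 42.4264
d((-19, 7), (-10, -4)) = 14.2127
d((-19, 7), (-28, -28)) = 36.1386
d((13, -8), (-25, -17)) = 39.0512
d((13, -8), (20, 6)) = 15.6525
d((13, -8), (23, 13)) = 23.2594
d((13, -8), (-10, -4)) = 23.3452
d((13, -8), (-28, -28)) = 45.618
d((-25, -17), (20, 6)) = 50.5371
d((-25, -17), (23, 13)) = 56.6039
d((-25, -17), (-10, -4)) = 19.8494
d((-25, -17), (-28, -28)) = 11.4018
d((20, 6), (23, 13)) = 7.6158 <-- minimum
d((20, 6), (-10, -4)) = 31.6228
d((20, 6), (-28, -28)) = 58.8218
d((23, 13), (-10, -4)) = 37.1214
d((23, 13), (-28, -28)) = 65.437
d((-10, -4), (-28, -28)) = 30.0

Closest pair: (20, 6) and (23, 13) with distance 7.6158

The closest pair is (20, 6) and (23, 13) with Euclidean distance 7.6158. For 8 points, brute-force pairwise comparison is shown above. For large n, the divide-and-conquer algorithm (sort by x, recurse on halves, check the dividing strip) achieves O(n log n).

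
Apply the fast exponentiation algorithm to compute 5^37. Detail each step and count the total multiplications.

Computing 5^37 by squaring (build up from 5^1; each line after the first costs one multiplication):

5^1 = 5
5^2 = (5^1)^2 = 5^2 = 25
5^4 = (5^2)^2 = 25^2 = 625
5^8 = (5^4)^2 = 625^2 = 390625
5^9 = 5 * 5^8 = 5 * 390625 = 1953125
5^18 = (5^9)^2 = 1953125^2 = 3814697265625
5^36 = (5^18)^2 = 3814697265625^2 = 14551915228366851806640625
5^37 = 5 * 5^36 = 5 * 14551915228366851806640625 = 72759576141834259033203125

Result: 72759576141834259033203125
Multiplications needed: 7 (7 lines after 5^1)

5^37 = 72759576141834259033203125. Using exponentiation by squaring, this requires 7 multiplications. The key idea: if the exponent is even, square the half-power; if odd, multiply by the base once.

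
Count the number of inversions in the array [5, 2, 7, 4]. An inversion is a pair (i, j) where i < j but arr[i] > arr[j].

Finding inversions in [5, 2, 7, 4]:

(0, 1): arr[0]=5 > arr[1]=2
(0, 3): arr[0]=5 > arr[3]=4
(2, 3): arr[2]=7 > arr[3]=4

Total inversions: 3

The array has 3 inversion(s): (0,1), (0,3), (2,3). Each pair (i,j) satisfies i < j and arr[i] > arr[j].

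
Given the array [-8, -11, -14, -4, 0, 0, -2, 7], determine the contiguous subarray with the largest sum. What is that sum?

Using Kadane's algorithm on [-8, -11, -14, -4, 0, 0, -2, 7]:

Scanning through the array:
Position 1 (value -11): max_ending_here = -11, max_so_far = -8
Position 2 (value -14): max_ending_here = -14, max_so_far = -8
Position 3 (value -4): max_ending_here = -4, max_so_far = -4
Position 4 (value 0): max_ending_here = 0, max_so_far = 0
Position 5 (value 0): max_ending_here = 0, max_so_far = 0
Position 6 (value -2): max_ending_here = -2, max_so_far = 0
Position 7 (value 7): max_ending_here = 7, max_so_far = 7

Maximum subarray: [7]
Maximum sum: 7

The maximum subarray is [7] with sum 7. This subarray runs from index 7 to index 7.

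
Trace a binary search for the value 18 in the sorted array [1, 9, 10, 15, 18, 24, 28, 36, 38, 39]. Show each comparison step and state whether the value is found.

Binary search for 18 in [1, 9, 10, 15, 18, 24, 28, 36, 38, 39]:

lo=0, hi=9, mid=4, arr[mid]=18 -> Found target at index 4!

Binary search finds 18 at index 4 after 1 comparisons. The search repeatedly halves the search space by comparing with the middle element.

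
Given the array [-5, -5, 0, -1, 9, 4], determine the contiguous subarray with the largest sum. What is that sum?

Using Kadane's algorithm on [-5, -5, 0, -1, 9, 4]:

Scanning through the array:
Position 1 (value -5): max_ending_here = -5, max_so_far = -5
Position 2 (value 0): max_ending_here = 0, max_so_far = 0
Position 3 (value -1): max_ending_here = -1, max_so_far = 0
Position 4 (value 9): max_ending_here = 9, max_so_far = 9
Position 5 (value 4): max_ending_here = 13, max_so_far = 13

Maximum subarray: [9, 4]
Maximum sum: 13

The maximum subarray is [9, 4] with sum 13. This subarray runs from index 4 to index 5.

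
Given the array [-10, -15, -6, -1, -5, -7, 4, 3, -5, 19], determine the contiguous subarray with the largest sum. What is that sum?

Using Kadane's algorithm on [-10, -15, -6, -1, -5, -7, 4, 3, -5, 19]:

Scanning through the array:
Position 1 (value -15): max_ending_here = -15, max_so_far = -10
Position 2 (value -6): max_ending_here = -6, max_so_far = -6
Position 3 (value -1): max_ending_here = -1, max_so_far = -1
Position 4 (value -5): max_ending_here = -5, max_so_far = -1
Position 5 (value -7): max_ending_here = -7, max_so_far = -1
Position 6 (value 4): max_ending_here = 4, max_so_far = 4
Position 7 (value 3): max_ending_here = 7, max_so_far = 7
Position 8 (value -5): max_ending_here = 2, max_so_far = 7
Position 9 (value 19): max_ending_here = 21, max_so_far = 21

Maximum subarray: [4, 3, -5, 19]
Maximum sum: 21

The maximum subarray is [4, 3, -5, 19] with sum 21. This subarray runs from index 6 to index 9.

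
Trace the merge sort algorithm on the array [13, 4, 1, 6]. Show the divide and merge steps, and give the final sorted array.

Merge sort trace:

Split: [13, 4, 1, 6] -> [13, 4] and [1, 6]
  Split: [13, 4] -> [13] and [4]
  Merge: [13] + [4] -> [4, 13]
  Split: [1, 6] -> [1] and [6]
  Merge: [1] + [6] -> [1, 6]
Merge: [4, 13] + [1, 6] -> [1, 4, 6, 13]

Final sorted array: [1, 4, 6, 13]

The merge sort proceeds by recursively splitting the array and merging sorted halves.
After all merges, the sorted array is [1, 4, 6, 13].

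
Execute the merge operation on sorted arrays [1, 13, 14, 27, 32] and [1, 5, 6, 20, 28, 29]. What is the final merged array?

Merging process:

Compare 1 vs 1: take 1 from left. Merged: [1]
Compare 13 vs 1: take 1 from right. Merged: [1, 1]
Compare 13 vs 5: take 5 from right. Merged: [1, 1, 5]
Compare 13 vs 6: take 6 from right. Merged: [1, 1, 5, 6]
Compare 13 vs 20: take 13 from left. Merged: [1, 1, 5, 6, 13]
Compare 14 vs 20: take 14 from left. Merged: [1, 1, 5, 6, 13, 14]
Compare 27 vs 20: take 20 from right. Merged: [1, 1, 5, 6, 13, 14, 20]
Compare 27 vs 28: take 27 from left. Merged: [1, 1, 5, 6, 13, 14, 20, 27]
Compare 32 vs 28: take 28 from right. Merged: [1, 1, 5, 6, 13, 14, 20, 27, 28]
Compare 32 vs 29: take 29 from right. Merged: [1, 1, 5, 6, 13, 14, 20, 27, 28, 29]
Append remaining from left: [32]. Merged: [1, 1, 5, 6, 13, 14, 20, 27, 28, 29, 32]

Final merged array: [1, 1, 5, 6, 13, 14, 20, 27, 28, 29, 32]
Total comparisons: 10

The merged array is [1, 1, 5, 6, 13, 14, 20, 27, 28, 29, 32], requiring 10 comparisons. The merge step runs in O(n) time where n is the total number of elements.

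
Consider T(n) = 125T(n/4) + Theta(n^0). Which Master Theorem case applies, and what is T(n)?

Master Theorem for T(n) = 125T(n/4) + O(n^0):

a = 125, b = 4, c = 0
log_b(a) = log_4(125) = 3.4829

Case 1: c = 0 < log_4(125) = 3.4829
T(n) = O(n^(log_4 125))

For T(n) = 125T(n/4) + O(n^0): log_4(125) = 3.4829. This is Case 1 of the Master Theorem (c < log_b(a), work dominated by leaves), giving O(n^(log_4 125)).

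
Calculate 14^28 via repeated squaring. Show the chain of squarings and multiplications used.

Computing 14^28 by squaring (build up from 14^1; each line after the first costs one multiplication):

14^1 = 14
14^2 = (14^1)^2 = 14^2 = 196
14^3 = 14 * 14^2 = 14 * 196 = 2744
14^6 = (14^3)^2 = 2744^2 = 7529536
14^7 = 14 * 14^6 = 14 * 7529536 = 105413504
14^14 = (14^7)^2 = 105413504^2 = 11112006825558016
14^28 = (14^14)^2 = 11112006825558016^2 = 123476695691247935826229781856256

Result: 123476695691247935826229781856256
Multiplications needed: 6 (6 lines after 14^1)

14^28 = 123476695691247935826229781856256. Using exponentiation by squaring, this requires 6 multiplications. The key idea: if the exponent is even, square the half-power; if odd, multiply by the base once.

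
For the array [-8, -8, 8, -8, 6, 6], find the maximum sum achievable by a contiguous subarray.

Using Kadane's algorithm on [-8, -8, 8, -8, 6, 6]:

Scanning through the array:
Position 1 (value -8): max_ending_here = -8, max_so_far = -8
Position 2 (value 8): max_ending_here = 8, max_so_far = 8
Position 3 (value -8): max_ending_here = 0, max_so_far = 8
Position 4 (value 6): max_ending_here = 6, max_so_far = 8
Position 5 (value 6): max_ending_here = 12, max_so_far = 12

Maximum subarray: [8, -8, 6, 6]
Maximum sum: 12

The maximum subarray is [8, -8, 6, 6] with sum 12. This subarray runs from index 2 to index 5.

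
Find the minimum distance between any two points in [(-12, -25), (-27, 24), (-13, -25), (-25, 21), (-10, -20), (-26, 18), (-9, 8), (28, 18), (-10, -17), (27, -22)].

Computing all pairwise distances among 10 points:

d((-12, -25), (-27, 24)) = 51.2445
d((-12, -25), (-13, -25)) = 1.0 <-- minimum
d((-12, -25), (-25, 21)) = 47.8017
d((-12, -25), (-10, -20)) = 5.3852
d((-12, -25), (-26, 18)) = 45.2217
d((-12, -25), (-9, 8)) = 33.1361
d((-12, -25), (28, 18)) = 58.7282
d((-12, -25), (-10, -17)) = 8.2462
d((-12, -25), (27, -22)) = 39.1152
d((-27, 24), (-13, -25)) = 50.9608
d((-27, 24), (-25, 21)) = 3.6056
d((-27, 24), (-10, -20)) = 47.1699
d((-27, 24), (-26, 18)) = 6.0828
d((-27, 24), (-9, 8)) = 24.0832
d((-27, 24), (28, 18)) = 55.3263
d((-27, 24), (-10, -17)) = 44.3847
d((-27, 24), (27, -22)) = 70.9366
d((-13, -25), (-25, 21)) = 47.5395
d((-13, -25), (-10, -20)) = 5.831
d((-13, -25), (-26, 18)) = 44.9222
d((-13, -25), (-9, 8)) = 33.2415
d((-13, -25), (28, 18)) = 59.4138
d((-13, -25), (-10, -17)) = 8.544
d((-13, -25), (27, -22)) = 40.1123
d((-25, 21), (-10, -20)) = 43.6578
d((-25, 21), (-26, 18)) = 3.1623
d((-25, 21), (-9, 8)) = 20.6155
d((-25, 21), (28, 18)) = 53.0848
d((-25, 21), (-10, -17)) = 40.8534
d((-25, 21), (27, -22)) = 67.4759
d((-10, -20), (-26, 18)) = 41.2311
d((-10, -20), (-9, 8)) = 28.0179
d((-10, -20), (28, 18)) = 53.7401
d((-10, -20), (-10, -17)) = 3.0
d((-10, -20), (27, -22)) = 37.054
d((-26, 18), (-9, 8)) = 19.7231
d((-26, 18), (28, 18)) = 54.0
d((-26, 18), (-10, -17)) = 38.4838
d((-26, 18), (27, -22)) = 66.4003
d((-9, 8), (28, 18)) = 38.3275
d((-9, 8), (-10, -17)) = 25.02
d((-9, 8), (27, -22)) = 46.8615
d((28, 18), (-10, -17)) = 51.6624
d((28, 18), (27, -22)) = 40.0125
d((-10, -17), (27, -22)) = 37.3363

Closest pair: (-12, -25) and (-13, -25) with distance 1.0

The closest pair is (-12, -25) and (-13, -25) with Euclidean distance 1.0. For 10 points, brute-force pairwise comparison is shown above. For large n, the divide-and-conquer algorithm (sort by x, recurse on halves, check the dividing strip) achieves O(n log n).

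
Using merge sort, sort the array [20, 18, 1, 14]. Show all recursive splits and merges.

Merge sort trace:

Split: [20, 18, 1, 14] -> [20, 18] and [1, 14]
  Split: [20, 18] -> [20] and [18]
  Merge: [20] + [18] -> [18, 20]
  Split: [1, 14] -> [1] and [14]
  Merge: [1] + [14] -> [1, 14]
Merge: [18, 20] + [1, 14] -> [1, 14, 18, 20]

Final sorted array: [1, 14, 18, 20]

The merge sort proceeds by recursively splitting the array and merging sorted halves.
After all merges, the sorted array is [1, 14, 18, 20].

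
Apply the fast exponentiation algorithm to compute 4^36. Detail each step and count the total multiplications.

Computing 4^36 by squaring (build up from 4^1; each line after the first costs one multiplication):

4^1 = 4
4^2 = (4^1)^2 = 4^2 = 16
4^4 = (4^2)^2 = 16^2 = 256
4^8 = (4^4)^2 = 256^2 = 65536
4^9 = 4 * 4^8 = 4 * 65536 = 262144
4^18 = (4^9)^2 = 262144^2 = 68719476736
4^36 = (4^18)^2 = 68719476736^2 = 4722366482869645213696

Result: 4722366482869645213696
Multiplications needed: 6 (6 lines after 4^1)

4^36 = 4722366482869645213696. Using exponentiation by squaring, this requires 6 multiplications. The key idea: if the exponent is even, square the half-power; if odd, multiply by the base once.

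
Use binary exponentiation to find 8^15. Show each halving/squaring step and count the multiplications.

Computing 8^15 by squaring (build up from 8^1; each line after the first costs one multiplication):

8^1 = 8
8^2 = (8^1)^2 = 8^2 = 64
8^3 = 8 * 8^2 = 8 * 64 = 512
8^6 = (8^3)^2 = 512^2 = 262144
8^7 = 8 * 8^6 = 8 * 262144 = 2097152
8^14 = (8^7)^2 = 2097152^2 = 4398046511104
8^15 = 8 * 8^14 = 8 * 4398046511104 = 35184372088832

Result: 35184372088832
Multiplications needed: 6 (6 lines after 8^1)

8^15 = 35184372088832. Using exponentiation by squaring, this requires 6 multiplications. The key idea: if the exponent is even, square the half-power; if odd, multiply by the base once.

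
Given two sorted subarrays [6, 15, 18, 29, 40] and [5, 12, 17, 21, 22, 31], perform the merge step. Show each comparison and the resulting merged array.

Merging process:

Compare 6 vs 5: take 5 from right. Merged: [5]
Compare 6 vs 12: take 6 from left. Merged: [5, 6]
Compare 15 vs 12: take 12 from right. Merged: [5, 6, 12]
Compare 15 vs 17: take 15 from left. Merged: [5, 6, 12, 15]
Compare 18 vs 17: take 17 from right. Merged: [5, 6, 12, 15, 17]
Compare 18 vs 21: take 18 from left. Merged: [5, 6, 12, 15, 17, 18]
Compare 29 vs 21: take 21 from right. Merged: [5, 6, 12, 15, 17, 18, 21]
Compare 29 vs 22: take 22 from right. Merged: [5, 6, 12, 15, 17, 18, 21, 22]
Compare 29 vs 31: take 29 from left. Merged: [5, 6, 12, 15, 17, 18, 21, 22, 29]
Compare 40 vs 31: take 31 from right. Merged: [5, 6, 12, 15, 17, 18, 21, 22, 29, 31]
Append remaining from left: [40]. Merged: [5, 6, 12, 15, 17, 18, 21, 22, 29, 31, 40]

Final merged array: [5, 6, 12, 15, 17, 18, 21, 22, 29, 31, 40]
Total comparisons: 10

The merged array is [5, 6, 12, 15, 17, 18, 21, 22, 29, 31, 40], requiring 10 comparisons. The merge step runs in O(n) time where n is the total number of elements.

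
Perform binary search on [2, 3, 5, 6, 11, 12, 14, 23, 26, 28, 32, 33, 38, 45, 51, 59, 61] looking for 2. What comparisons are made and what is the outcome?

Binary search for 2 in [2, 3, 5, 6, 11, 12, 14, 23, 26, 28, 32, 33, 38, 45, 51, 59, 61]:

lo=0, hi=16, mid=8, arr[mid]=26 -> 26 > 2, search left half
lo=0, hi=7, mid=3, arr[mid]=6 -> 6 > 2, search left half
lo=0, hi=2, mid=1, arr[mid]=3 -> 3 > 2, search left half
lo=0, hi=0, mid=0, arr[mid]=2 -> Found target at index 0!

Binary search finds 2 at index 0 after 4 comparisons. The search repeatedly halves the search space by comparing with the middle element.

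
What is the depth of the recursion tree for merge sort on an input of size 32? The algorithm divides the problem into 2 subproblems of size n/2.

For divide and conquer with division factor 2:

Problem sizes at each level:
Level 0: 32
Level 1: 16
Level 2: 8
Level 3: 4
Level 4: 2
Level 5: 1

The root is level 0 and the size-1 base case is level 5 (the tree spans levels 0 through 5, i.e. 6 levels counting the root), so the depth is the number of divisions: log_2(32) = 5

The recursion tree depth is log_2(32) = 5. At each level, the problem size is divided by 2, so it takes 5 divisions to reduce to a base case of size 1. The algorithm makes 2 recursive calls at each level.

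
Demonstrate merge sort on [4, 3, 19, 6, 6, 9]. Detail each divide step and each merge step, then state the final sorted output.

Merge sort trace:

Split: [4, 3, 19, 6, 6, 9] -> [4, 3, 19] and [6, 6, 9]
  Split: [4, 3, 19] -> [4] and [3, 19]
    Split: [3, 19] -> [3] and [19]
    Merge: [3] + [19] -> [3, 19]
  Merge: [4] + [3, 19] -> [3, 4, 19]
  Split: [6, 6, 9] -> [6] and [6, 9]
    Split: [6, 9] -> [6] and [9]
    Merge: [6] + [9] -> [6, 9]
  Merge: [6] + [6, 9] -> [6, 6, 9]
Merge: [3, 4, 19] + [6, 6, 9] -> [3, 4, 6, 6, 9, 19]

Final sorted array: [3, 4, 6, 6, 9, 19]

The merge sort proceeds by recursively splitting the array and merging sorted halves.
After all merges, the sorted array is [3, 4, 6, 6, 9, 19].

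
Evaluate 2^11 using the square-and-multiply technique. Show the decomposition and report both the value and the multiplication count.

Computing 2^11 by squaring (build up from 2^1; each line after the first costs one multiplication):

2^1 = 2
2^2 = (2^1)^2 = 2^2 = 4
2^4 = (2^2)^2 = 4^2 = 16
2^5 = 2 * 2^4 = 2 * 16 = 32
2^10 = (2^5)^2 = 32^2 = 1024
2^11 = 2 * 2^10 = 2 * 1024 = 2048

Result: 2048
Multiplications needed: 5 (5 lines after 2^1)

2^11 = 2048. Using exponentiation by squaring, this requires 5 multiplications. The key idea: if the exponent is even, square the half-power; if odd, multiply by the base once.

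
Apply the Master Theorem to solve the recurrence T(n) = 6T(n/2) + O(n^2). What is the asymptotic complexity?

Master Theorem for T(n) = 6T(n/2) + O(n^2):

a = 6, b = 2, c = 2
log_b(a) = log_2(6) = 2.5850

Case 1: c = 2 < log_2(6) = 2.5850
T(n) = O(n^(log_2 6))

For T(n) = 6T(n/2) + O(n^2): log_2(6) = 2.5850. This is Case 1 of the Master Theorem (c < log_b(a), work dominated by leaves), giving O(n^(log_2 6)).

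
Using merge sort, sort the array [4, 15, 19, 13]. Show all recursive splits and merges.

Merge sort trace:

Split: [4, 15, 19, 13] -> [4, 15] and [19, 13]
  Split: [4, 15] -> [4] and [15]
  Merge: [4] + [15] -> [4, 15]
  Split: [19, 13] -> [19] and [13]
  Merge: [19] + [13] -> [13, 19]
Merge: [4, 15] + [13, 19] -> [4, 13, 15, 19]

Final sorted array: [4, 13, 15, 19]

The merge sort proceeds by recursively splitting the array and merging sorted halves.
After all merges, the sorted array is [4, 13, 15, 19].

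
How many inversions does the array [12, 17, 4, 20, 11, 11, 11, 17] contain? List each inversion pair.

Finding inversions in [12, 17, 4, 20, 11, 11, 11, 17]:

(0, 2): arr[0]=12 > arr[2]=4
(0, 4): arr[0]=12 > arr[4]=11
(0, 5): arr[0]=12 > arr[5]=11
(0, 6): arr[0]=12 > arr[6]=11
(1, 2): arr[1]=17 > arr[2]=4
(1, 4): arr[1]=17 > arr[4]=11
(1, 5): arr[1]=17 > arr[5]=11
(1, 6): arr[1]=17 > arr[6]=11
(3, 4): arr[3]=20 > arr[4]=11
(3, 5): arr[3]=20 > arr[5]=11
(3, 6): arr[3]=20 > arr[6]=11
(3, 7): arr[3]=20 > arr[7]=17

Total inversions: 12

The array has 12 inversion(s): (0,2), (0,4), (0,5), (0,6), (1,2), (1,4), (1,5), (1,6), (3,4), (3,5), (3,6), (3,7). Each pair (i,j) satisfies i < j and arr[i] > arr[j].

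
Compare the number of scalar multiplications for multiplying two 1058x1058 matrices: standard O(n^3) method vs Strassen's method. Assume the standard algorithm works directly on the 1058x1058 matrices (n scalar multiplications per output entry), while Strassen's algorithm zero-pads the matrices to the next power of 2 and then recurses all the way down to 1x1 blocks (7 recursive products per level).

Matrix multiplication for 1058x1058 matrices:

Strassen's algorithm requires power-of-2 dimensions. Pad 1058x1058 to 2048x2048 (next power of 2).

Standard algorithm: 1058^3 = 1184287112 multiplications
Strassen's algorithm: 7^(log2(2048)) = 7^11 = 1977326743 multiplications
Difference: 1184287112 - 1977326743 = -793039631 (Strassen uses MORE here due to padding overhead — for small or just-over-power-of-2 n, padding can outweigh the per-level savings)

Standard: 1184287112 multiplications (1058^3). Strassen: 1977326743 multiplications (7^11, after padding to 2048x2048). Strassen reduces 8 recursive multiplications to 7 at each level.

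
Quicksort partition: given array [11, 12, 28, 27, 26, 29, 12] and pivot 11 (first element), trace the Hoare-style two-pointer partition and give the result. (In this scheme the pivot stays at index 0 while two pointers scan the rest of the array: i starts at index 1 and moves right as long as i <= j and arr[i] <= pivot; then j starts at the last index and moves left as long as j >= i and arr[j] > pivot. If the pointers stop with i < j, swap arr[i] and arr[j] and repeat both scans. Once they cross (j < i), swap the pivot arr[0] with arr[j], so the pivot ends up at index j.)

Hoare-style two-pointer partition with pivot = 11:

Initial array: [11, 12, 28, 27, 26, 29, 12]

Pointers start at i = 1, j = 6.
i ends at 1, j ends at 0: the pointers have crossed (j < i), so scanning stops.

j = 0, so swapping arr[0] with arr[j] leaves the pivot at position 0: [11, 12, 28, 27, 26, 29, 12]
Pivot position: 0

After partitioning with pivot 11, the array becomes [11, 12, 28, 27, 26, 29, 12]. The pivot is placed at index 0. All elements to the left of the pivot are <= 11, and all elements to the right are > 11.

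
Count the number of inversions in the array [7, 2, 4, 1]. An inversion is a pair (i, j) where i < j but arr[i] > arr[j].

Finding inversions in [7, 2, 4, 1]:

(0, 1): arr[0]=7 > arr[1]=2
(0, 2): arr[0]=7 > arr[2]=4
(0, 3): arr[0]=7 > arr[3]=1
(1, 3): arr[1]=2 > arr[3]=1
(2, 3): arr[2]=4 > arr[3]=1

Total inversions: 5

The array has 5 inversion(s): (0,1), (0,2), (0,3), (1,3), (2,3). Each pair (i,j) satisfies i < j and arr[i] > arr[j].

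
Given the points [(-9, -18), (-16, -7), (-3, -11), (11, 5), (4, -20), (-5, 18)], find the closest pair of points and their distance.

Computing all pairwise distances among 6 points:

d((-9, -18), (-16, -7)) = 13.0384
d((-9, -18), (-3, -11)) = 9.2195 <-- minimum
d((-9, -18), (11, 5)) = 30.4795
d((-9, -18), (4, -20)) = 13.1529
d((-9, -18), (-5, 18)) = 36.2215
d((-16, -7), (-3, -11)) = 13.6015
d((-16, -7), (11, 5)) = 29.5466
d((-16, -7), (4, -20)) = 23.8537
d((-16, -7), (-5, 18)) = 27.313
d((-3, -11), (11, 5)) = 21.2603
d((-3, -11), (4, -20)) = 11.4018
d((-3, -11), (-5, 18)) = 29.0689
d((11, 5), (4, -20)) = 25.9615
d((11, 5), (-5, 18)) = 20.6155
d((4, -20), (-5, 18)) = 39.0512

Closest pair: (-9, -18) and (-3, -11) with distance 9.2195

The closest pair is (-9, -18) and (-3, -11) with Euclidean distance 9.2195. For 6 points, brute-force pairwise comparison is shown above. For large n, the divide-and-conquer algorithm (sort by x, recurse on halves, check the dividing strip) achieves O(n log n).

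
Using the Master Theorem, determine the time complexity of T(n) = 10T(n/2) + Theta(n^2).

Master Theorem for T(n) = 10T(n/2) + O(n^2):

a = 10, b = 2, c = 2
log_b(a) = log_2(10) = 3.3219

Case 1: c = 2 < log_2(10) = 3.3219
T(n) = O(n^(log_2 10))

For T(n) = 10T(n/2) + O(n^2): log_2(10) = 3.3219. This is Case 1 of the Master Theorem (c < log_b(a), work dominated by leaves), giving O(n^(log_2 10)).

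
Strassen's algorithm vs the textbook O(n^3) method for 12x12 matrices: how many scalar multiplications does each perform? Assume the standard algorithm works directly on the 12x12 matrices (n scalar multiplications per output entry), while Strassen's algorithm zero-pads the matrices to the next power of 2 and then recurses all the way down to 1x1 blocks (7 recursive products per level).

Matrix multiplication for 12x12 matrices:

Strassen's algorithm requires power-of-2 dimensions. Pad 12x12 to 16x16 (next power of 2).

Standard algorithm: 12^3 = 1728 multiplications
Strassen's algorithm: 7^(log2(16)) = 7^4 = 2401 multiplications
Difference: 1728 - 2401 = -673 (Strassen uses MORE here due to padding overhead — for small or just-over-power-of-2 n, padding can outweigh the per-level savings)

Standard: 1728 multiplications (12^3). Strassen: 2401 multiplications (7^4, after padding to 16x16). Strassen reduces 8 recursive multiplications to 7 at each level.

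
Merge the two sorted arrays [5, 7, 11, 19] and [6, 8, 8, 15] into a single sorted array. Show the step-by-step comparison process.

Merging process:

Compare 5 vs 6: take 5 from left. Merged: [5]
Compare 7 vs 6: take 6 from right. Merged: [5, 6]
Compare 7 vs 8: take 7 from left. Merged: [5, 6, 7]
Compare 11 vs 8: take 8 from right. Merged: [5, 6, 7, 8]
Compare 11 vs 8: take 8 from right. Merged: [5, 6, 7, 8, 8]
Compare 11 vs 15: take 11 from left. Merged: [5, 6, 7, 8, 8, 11]
Compare 19 vs 15: take 15 from right. Merged: [5, 6, 7, 8, 8, 11, 15]
Append remaining from left: [19]. Merged: [5, 6, 7, 8, 8, 11, 15, 19]

Final merged array: [5, 6, 7, 8, 8, 11, 15, 19]
Total comparisons: 7

The merged array is [5, 6, 7, 8, 8, 11, 15, 19], requiring 7 comparisons. The merge step runs in O(n) time where n is the total number of elements.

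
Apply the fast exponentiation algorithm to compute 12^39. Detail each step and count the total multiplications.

Computing 12^39 by squaring (build up from 12^1; each line after the first costs one multiplication):

12^1 = 12
12^2 = (12^1)^2 = 12^2 = 144
12^4 = (12^2)^2 = 144^2 = 20736
12^8 = (12^4)^2 = 20736^2 = 429981696
12^9 = 12 * 12^8 = 12 * 429981696 = 5159780352
12^18 = (12^9)^2 = 5159780352^2 = 26623333280885243904
12^19 = 12 * 12^18 = 12 * 26623333280885243904 = 319479999370622926848
12^38 = (12^19)^2 = 319479999370622926848^2 = 102067469997853225734913580209377959215104
12^39 = 12 * 12^38 = 12 * 102067469997853225734913580209377959215104 = 1224809639974238708818962962512535510581248

Result: 1224809639974238708818962962512535510581248
Multiplications needed: 8 (8 lines after 12^1)

12^39 = 1224809639974238708818962962512535510581248. Using exponentiation by squaring, this requires 8 multiplications. The key idea: if the exponent is even, square the half-power; if odd, multiply by the base once.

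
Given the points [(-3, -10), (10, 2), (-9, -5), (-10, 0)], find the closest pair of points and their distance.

Computing all pairwise distances among 4 points:

d((-3, -10), (10, 2)) = 17.6918
d((-3, -10), (-9, -5)) = 7.8102
d((-3, -10), (-10, 0)) = 12.2066
d((10, 2), (-9, -5)) = 20.2485
d((10, 2), (-10, 0)) = 20.0998
d((-9, -5), (-10, 0)) = 5.099 <-- minimum

Closest pair: (-9, -5) and (-10, 0) with distance 5.099

The closest pair is (-9, -5) and (-10, 0) with Euclidean distance 5.099. For 4 points, brute-force pairwise comparison is shown above. For large n, the divide-and-conquer algorithm (sort by x, recurse on halves, check the dividing strip) achieves O(n log n).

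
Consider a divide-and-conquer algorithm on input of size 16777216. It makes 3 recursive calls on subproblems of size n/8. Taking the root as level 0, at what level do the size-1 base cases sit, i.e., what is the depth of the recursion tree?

For divide and conquer with division factor 8:

Problem sizes at each level:
Level 0: 16777216
Level 1: 2097152
Level 2: 262144
Level 3: 32768
Level 4: 4096
Level 5: 512
Level 6: 64
Level 7: 8
Level 8: 1

The root is level 0 and the size-1 base case is level 8 (the tree spans levels 0 through 8, i.e. 9 levels counting the root), so the depth is the number of divisions: log_8(16777216) = 8

The recursion tree depth is log_8(16777216) = 8. At each level, the problem size is divided by 8, so it takes 8 divisions to reduce to a base case of size 1. The algorithm makes 3 recursive calls at each level.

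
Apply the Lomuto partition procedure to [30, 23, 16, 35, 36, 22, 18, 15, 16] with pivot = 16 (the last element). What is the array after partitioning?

Lomuto partition with pivot = 16:

Initial array: [30, 23, 16, 35, 36, 22, 18, 15, 16]

arr[0]=30 > 16: no swap
arr[1]=23 > 16: no swap
arr[2]=16 <= 16: swap with position 0, array becomes [16, 23, 30, 35, 36, 22, 18, 15, 16]
arr[3]=35 > 16: no swap
arr[4]=36 > 16: no swap
arr[5]=22 > 16: no swap
arr[6]=18 > 16: no swap
arr[7]=15 <= 16: swap with position 1, array becomes [16, 15, 30, 35, 36, 22, 18, 23, 16]

Place pivot at position 2: [16, 15, 16, 35, 36, 22, 18, 23, 30]
Pivot position: 2

After partitioning with pivot 16, the array becomes [16, 15, 16, 35, 36, 22, 18, 23, 30]. The pivot is placed at index 2. All elements to the left of the pivot are <= 16, and all elements to the right are > 16.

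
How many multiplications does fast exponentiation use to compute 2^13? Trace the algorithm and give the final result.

Computing 2^13 by squaring (build up from 2^1; each line after the first costs one multiplication):

2^1 = 2
2^2 = (2^1)^2 = 2^2 = 4
2^3 = 2 * 2^2 = 2 * 4 = 8
2^6 = (2^3)^2 = 8^2 = 64
2^12 = (2^6)^2 = 64^2 = 4096
2^13 = 2 * 2^12 = 2 * 4096 = 8192

Result: 8192
Multiplications needed: 5 (5 lines after 2^1)

2^13 = 8192. Using exponentiation by squaring, this requires 5 multiplications. The key idea: if the exponent is even, square the half-power; if odd, multiply by the base once.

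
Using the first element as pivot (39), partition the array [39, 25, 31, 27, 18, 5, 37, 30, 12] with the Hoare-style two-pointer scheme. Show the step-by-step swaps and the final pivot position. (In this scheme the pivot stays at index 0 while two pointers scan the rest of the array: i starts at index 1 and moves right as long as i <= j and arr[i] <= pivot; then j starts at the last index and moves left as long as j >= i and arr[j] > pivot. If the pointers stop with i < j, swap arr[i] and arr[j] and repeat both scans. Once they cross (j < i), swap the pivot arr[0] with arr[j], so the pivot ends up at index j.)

Hoare-style two-pointer partition with pivot = 39:

Initial array: [39, 25, 31, 27, 18, 5, 37, 30, 12]

Pointers start at i = 1, j = 8.
i ends at 9, j ends at 8: the pointers have crossed (j < i), so scanning stops.

Swap pivot arr[0] with arr[8] to place pivot at position 8: [12, 25, 31, 27, 18, 5, 37, 30, 39]
Pivot position: 8

After partitioning with pivot 39, the array becomes [12, 25, 31, 27, 18, 5, 37, 30, 39]. The pivot is placed at index 8. All elements to the left of the pivot are <= 39, and all elements to the right are > 39.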